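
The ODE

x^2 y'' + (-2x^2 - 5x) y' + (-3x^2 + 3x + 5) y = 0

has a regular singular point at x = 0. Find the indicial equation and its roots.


Divide by x^2 to reach normal form y'' + P_1(x) y' + P_2(x) y = 0 with P_1(x) = -2 - 5/x and P_2(x) = -3 + 3/x + 5/x^2.
x = 0 is a singular point because the y'-coefficient -2 - 5/x has a pole at x = 0 and the y-coefficient -3 + 3/x + 5/x^2 has a pole at x = 0.
It is a regular singular point because x P_1(x) = p(x) = -2x - 5 and x^2 P_2(x) = q(x) = -3x^2 + 3x + 5 are polynomials, hence analytic at x = 0.
p(0) = -5,  q(0) = 5.
Indicial equation: r(r-1) + p(0) r + q(0) = 0, i.e. r^2 + (p(0) - 1) r + q(0) = 0, i.e. r^2 - 6 r + 5 = 0.
Discriminant: (-6)^2 - 4(5) = 16, so r = (6 ± 4)/2.
Solving: r_1 = 5, r_2 = 1.

indicial: r^2 - 6 r + 5 = 0; roots r_1 = 5, r_2 = 1


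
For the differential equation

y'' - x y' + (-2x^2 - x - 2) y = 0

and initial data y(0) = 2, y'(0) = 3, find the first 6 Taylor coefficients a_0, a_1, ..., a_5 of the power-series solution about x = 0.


Ansatz: y(x) = sum_{n>=0} a_n x^n, so y'(x) = sum_{n>=1} n a_n x^(n-1) and y''(x) = sum_{n>=2} n(n-1) a_n x^(n-2).
Substitute into P(x) y'' + Q(x) y' + R(x) y = 0 with P(x) = 1, Q(x) = -x, R(x) = -2x^2 - x - 2, and match powers of x.
Initial conditions: a_0 = 2, a_1 = 3.
Setting the coefficient of each power of x to zero and solving order by order (substituting the coefficients already found):
  x^0: 2 a_2 - 2 a_0 = 0  ->  2 a_2 = 2 a_0 = 4  ->  a_2 = 2
  x^1: 6 a_3 - 3 a_1 - a_0 = 0  ->  6 a_3 = 3 a_1 + a_0 = 11  ->  a_3 = 11/6
  x^2: 12 a_4 - 4 a_2 - a_1 - 2 a_0 = 0  ->  12 a_4 = 4 a_2 + a_1 + 2 a_0 = 15  ->  a_4 = 5/4
  x^3: 20 a_5 - 5 a_3 - a_2 - 2 a_1 = 0  ->  20 a_5 = 5 a_3 + a_2 + 2 a_1 = 103/6  ->  a_5 = 103/120
Truncated series: y(x) = 2 + 3 x + 2 x^2 + (11/6) x^3 + (5/4) x^4 + (103/120) x^5 + O(x^6).

a_0 = 2; a_1 = 3; a_2 = 2; a_3 = 11/6; a_4 = 5/4; a_5 = 103/120


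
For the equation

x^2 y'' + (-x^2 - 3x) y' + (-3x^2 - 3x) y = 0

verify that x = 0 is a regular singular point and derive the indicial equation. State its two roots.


Divide by x^2 to reach normal form y'' + P_1(x) y' + P_2(x) y = 0 with P_1(x) = -1 - 3/x and P_2(x) = -3 - 3/x.
x = 0 is a singular point because the y'-coefficient -1 - 3/x has a pole at x = 0 and the y-coefficient -3 - 3/x has a pole at x = 0.
It is a regular singular point because x P_1(x) = p(x) = -x - 3 and x^2 P_2(x) = q(x) = -3x^2 - 3x are polynomials, hence analytic at x = 0.
p(0) = -3,  q(0) = 0.
Indicial equation: r(r-1) + p(0) r + q(0) = 0, i.e. r^2 + (p(0) - 1) r + q(0) = 0, i.e. r^2 - 4 r = 0.
Discriminant: (-4)^2 - 4(0) = 16, so r = (4 ± 4)/2.
Solving: r_1 = 4, r_2 = 0.

indicial: r^2 - 4 r = 0; roots r_1 = 4, r_2 = 0


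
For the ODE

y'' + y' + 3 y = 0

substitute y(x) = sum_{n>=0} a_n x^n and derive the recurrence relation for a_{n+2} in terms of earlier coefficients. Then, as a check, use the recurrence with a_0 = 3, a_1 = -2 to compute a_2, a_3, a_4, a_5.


Substitute y = sum_n a_n x^n.
y''(x) has coefficient (n+2)(n+1) a_{n+2} at x^n;
y'(x) has coefficient (n+1) a_{n+1} at x^n;
3 y(x) has coefficient 3 a_n at x^n.
Matching x^n: (n+2)(n+1) a_{n+2} + (n+1) a_{n+1} + 3 a_n = 0.
Thus a_{n+2} = [-(n+1) a_{n+1} - 3 a_n] / ((n+1)(n+2)).

Check with a_0 = 3, a_1 = -2 (apply the recurrence for n = 0, 1, 2, 3): a_0 = 3, a_1 = -2, a_2 = -7/2, a_3 = 13/6, a_4 = 1/3, a_5 = -47/120.

a_(n+2) = [-(n+1) a_(n+1) - 3 a_n] / ((n+1)(n+2)); check: a_0 = 3, a_1 = -2, a_2 = -7/2, a_3 = 13/6, a_4 = 1/3, a_5 = -47/120


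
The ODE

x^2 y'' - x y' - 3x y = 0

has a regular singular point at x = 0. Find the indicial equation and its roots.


Divide by x^2 to reach normal form y'' + P_1(x) y' + P_2(x) y = 0 with P_1(x) = -1/x and P_2(x) = -3/x.
x = 0 is a singular point because the y'-coefficient -1/x has a pole at x = 0 and the y-coefficient -3/x has a pole at x = 0.
It is a regular singular point because x P_1(x) = p(x) = -1 and x^2 P_2(x) = q(x) = -3x are polynomials, hence analytic at x = 0.
p(0) = -1,  q(0) = 0.
Indicial equation: r(r-1) + p(0) r + q(0) = 0, i.e. r^2 + (p(0) - 1) r + q(0) = 0, i.e. r^2 - 2 r = 0.
Discriminant: (-2)^2 - 4(0) = 4, so r = (2 ± 2)/2.
Solving: r_1 = 2, r_2 = 0.

indicial: r^2 - 2 r = 0; roots r_1 = 2, r_2 = 0


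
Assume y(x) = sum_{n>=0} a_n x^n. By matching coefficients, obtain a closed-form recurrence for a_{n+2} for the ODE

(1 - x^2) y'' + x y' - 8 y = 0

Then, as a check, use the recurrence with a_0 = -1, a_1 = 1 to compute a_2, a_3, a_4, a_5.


Substitute y = sum_n a_n x^n.
(1 - 1 x^2) y'' contributes (n+2)(n+1) a_{n+2} - n(n-1) a_n at x^n.
x y'(x) contributes n a_n at x^n.
-8 y(x) contributes -8 a_n at x^n.
Matching x^n: (n+2)(n+1) a_{n+2} + (-n(n-1) + n - 8) a_n = 0.
Thus a_{n+2} = (n(n-1) - n + 8) / ((n+1)(n+2)) * a_n.

Check with a_0 = -1, a_1 = 1 (apply the recurrence for n = 0, 1, 2, 3): a_0 = -1, a_1 = 1, a_2 = -4, a_3 = 7/6, a_4 = -8/3, a_5 = 77/120.

a_(n+2) = (n(n-1) - n + 8) / ((n+1)(n+2)) * a_n; check: a_0 = -1, a_1 = 1, a_2 = -4, a_3 = 7/6, a_4 = -8/3, a_5 = 77/120


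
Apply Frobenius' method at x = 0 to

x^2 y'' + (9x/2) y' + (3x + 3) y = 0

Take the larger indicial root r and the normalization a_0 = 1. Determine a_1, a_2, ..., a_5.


Write in Frobenius form y'' + (p(x)/x) y' + (q(x)/x^2) y = 0:
  p(x) = 9/2,  q(x) = 3x + 3.
Indicial equation: r(r-1) + (9/2) r + (3) = 0 -> roots r_1 = -3/2, r_2 = -2.
Take r = r_1 = -3/2. Let y(x) = x^r sum_{n>=0} a_n x^n with a_0 = 1.
Substitute y = x^r sum a_n x^n and match x^{r+n}. The recurrence is
  D(n) a_n + 3 a_{n-1} = 0,  where D(n) = (r+n)(r+n-1) + (9/2)(r+n) + (3).
  a_n = -3 / D(n) * a_{n-1}.
Since the indicial polynomial factors as (r - r_1)(r - r_2), D(n) = (r_1 + n - r_1)(r_1 + n - r_2) = n(n + 1/2).
Evaluating step by step (a_0 = 1):
  n = 1: D(1) = 1(1 + 1/2) = 3/2; numerator = -3(1) = -3; a_1 = (-3)/(3/2) = -2
  n = 2: D(2) = 2(2 + 1/2) = 5; numerator = -3(-2) = 6; a_2 = (6)/(5) = 6/5
  n = 3: D(3) = 3(3 + 1/2) = 21/2; numerator = -3(6/5) = -18/5; a_3 = (-18/5)/(21/2) = -12/35
  n = 4: D(4) = 4(4 + 1/2) = 18; numerator = -3(-12/35) = 36/35; a_4 = (36/35)/(18) = 2/35
  n = 5: D(5) = 5(5 + 1/2) = 55/2; numerator = -3(2/35) = -6/35; a_5 = (-6/35)/(55/2) = -12/1925

r = -3/2; a_0 = 1; a_1 = -2; a_2 = 6/5; a_3 = -12/35; a_4 = 2/35; a_5 = -12/1925


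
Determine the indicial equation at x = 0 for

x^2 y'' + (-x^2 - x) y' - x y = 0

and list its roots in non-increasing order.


Divide by x^2 to reach normal form y'' + P_1(x) y' + P_2(x) y = 0 with P_1(x) = -1 - 1/x and P_2(x) = -1/x.
x = 0 is a singular point because the y'-coefficient -1 - 1/x has a pole at x = 0 and the y-coefficient -1/x has a pole at x = 0.
It is a regular singular point because x P_1(x) = p(x) = -x - 1 and x^2 P_2(x) = q(x) = -x are polynomials, hence analytic at x = 0.
p(0) = -1,  q(0) = 0.
Indicial equation: r(r-1) + p(0) r + q(0) = 0, i.e. r^2 + (p(0) - 1) r + q(0) = 0, i.e. r^2 - 2 r = 0.
Discriminant: (-2)^2 - 4(0) = 4, so r = (2 ± 2)/2.
Solving: r_1 = 2, r_2 = 0.

indicial: r^2 - 2 r = 0; roots r_1 = 2, r_2 = 0


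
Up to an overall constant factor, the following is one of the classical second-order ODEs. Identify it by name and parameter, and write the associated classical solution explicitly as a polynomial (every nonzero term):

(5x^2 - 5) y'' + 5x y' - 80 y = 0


All three coefficients share the factor -5; dividing through by -5 gives  (1 - x^2) y'' - x y' + 16 y = 0.
This matches the Chebyshev equation (1 - x^2) y'' - x y' + n^2 y = 0 (note the -x y' term, not -2x y') with n^2 = 16, so n = 4; the polynomial solution is T_4(x).
With y = sum_k a_k x^k, matching x^k gives (k+2)(k+1) a_{k+2} = (k^2 - n^2) a_k = (k - 4)(k + 4) a_k. The right side vanishes at k = 4, so the series with the parity of 4 terminates at degree 4.
Standard normalization: leading coefficient of T_n is 2^(n-1), so a_4 = 2^3 = 8. Work downward with a_k = (k+1)(k+2) a_{k+2} / ((k - 4)(k + 4)):
  a_2 = (3)(4)(8) / ((2 - 4)(2 + 4)) = 96/(-12) = -8
  a_0 = (1)(2)(-8) / ((0 - 4)(0 + 4)) = -16/(-16) = 1
Hence T_4(x) = 8 x^4 - 8 x^2 + 1.

T_4(x); series = 8 x^4 - 8 x^2 + 1


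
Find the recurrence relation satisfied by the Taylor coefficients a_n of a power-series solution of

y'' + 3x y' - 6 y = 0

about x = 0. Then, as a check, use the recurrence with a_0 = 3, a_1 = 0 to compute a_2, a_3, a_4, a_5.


Substitute y = sum_n a_n x^n.
y''(x) has coefficient (n+2)(n+1) a_{n+2} at x^n;
3 x y'(x) has coefficient 3 n a_n at x^n (shift);
-6 y(x) has coefficient -6 a_n at x^n.
Matching x^n: (n+2)(n+1) a_{n+2} + (3n - 6) a_n = 0.
Thus a_{n+2} = (-3n + 6) / ((n+1)(n+2)) * a_n.

Check with a_0 = 3, a_1 = 0 (apply the recurrence for n = 0, 1, 2, 3): a_0 = 3, a_1 = 0, a_2 = 9, a_3 = 0, a_4 = 0, a_5 = 0.

a_(n+2) = (-3n + 6) / ((n+1)(n+2)) * a_n; check: a_0 = 3, a_1 = 0, a_2 = 9, a_3 = 0, a_4 = 0, a_5 = 0


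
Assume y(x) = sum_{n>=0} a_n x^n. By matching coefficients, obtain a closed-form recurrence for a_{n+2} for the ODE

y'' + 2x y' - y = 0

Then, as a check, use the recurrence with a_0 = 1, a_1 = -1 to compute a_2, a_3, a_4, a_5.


Substitute y = sum_n a_n x^n.
y''(x) has coefficient (n+2)(n+1) a_{n+2} at x^n;
2 x y'(x) has coefficient 2 n a_n at x^n (shift);
-y(x) has coefficient -1 a_n at x^n.
Matching x^n: (n+2)(n+1) a_{n+2} + (2n - 1) a_n = 0.
Thus a_{n+2} = (-2n + 1) / ((n+1)(n+2)) * a_n.

Check with a_0 = 1, a_1 = -1 (apply the recurrence for n = 0, 1, 2, 3): a_0 = 1, a_1 = -1, a_2 = 1/2, a_3 = 1/6, a_4 = -1/8, a_5 = -1/24.

a_(n+2) = (-2n + 1) / ((n+1)(n+2)) * a_n; check: a_0 = 1, a_1 = -1, a_2 = 1/2, a_3 = 1/6, a_4 = -1/8, a_5 = -1/24


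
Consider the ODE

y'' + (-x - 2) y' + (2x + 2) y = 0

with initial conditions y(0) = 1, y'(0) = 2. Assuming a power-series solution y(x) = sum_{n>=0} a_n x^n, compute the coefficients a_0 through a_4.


Ansatz: y(x) = sum_{n>=0} a_n x^n, so y'(x) = sum_{n>=1} n a_n x^(n-1) and y''(x) = sum_{n>=2} n(n-1) a_n x^(n-2).
Substitute into P(x) y'' + Q(x) y' + R(x) y = 0 with P(x) = 1, Q(x) = -x - 2, R(x) = 2x + 2, and match powers of x.
Initial conditions: a_0 = 1, a_1 = 2.
Setting the coefficient of each power of x to zero and solving order by order (substituting the coefficients already found):
  x^0: 2 a_2 - 2 a_1 + 2 a_0 = 0  ->  2 a_2 = 2 a_1 - 2 a_0 = 2  ->  a_2 = 1
  x^1: 6 a_3 - 4 a_2 + a_1 + 2 a_0 = 0  ->  6 a_3 = 4 a_2 - a_1 - 2 a_0 = 0  ->  a_3 = 0
  x^2: 12 a_4 - 6 a_3 + 2 a_1 = 0  ->  12 a_4 = 6 a_3 - 2 a_1 = -4  ->  a_4 = -1/3
Truncated series: y(x) = 1 + 2 x + x^2 - (1/3) x^4 + O(x^5).

a_0 = 1; a_1 = 2; a_2 = 1; a_3 = 0; a_4 = -1/3


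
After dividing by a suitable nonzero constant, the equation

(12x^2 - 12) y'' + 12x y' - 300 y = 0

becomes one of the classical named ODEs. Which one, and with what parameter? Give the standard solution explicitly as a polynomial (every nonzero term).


All three coefficients share the factor -12; dividing through by -12 gives  (1 - x^2) y'' - x y' + 25 y = 0.
This matches the Chebyshev equation (1 - x^2) y'' - x y' + n^2 y = 0 (note the -x y' term, not -2x y') with n^2 = 25, so n = 5; the polynomial solution is T_5(x).
With y = sum_k a_k x^k, matching x^k gives (k+2)(k+1) a_{k+2} = (k^2 - n^2) a_k = (k - 5)(k + 5) a_k. The right side vanishes at k = 5, so the series with the parity of 5 terminates at degree 5.
Standard normalization: leading coefficient of T_n is 2^(n-1), so a_5 = 2^4 = 16. Work downward with a_k = (k+1)(k+2) a_{k+2} / ((k - 5)(k + 5)):
  a_3 = (4)(5)(16) / ((3 - 5)(3 + 5)) = 320/(-16) = -20
  a_1 = (2)(3)(-20) / ((1 - 5)(1 + 5)) = -120/(-24) = 5
Hence T_5(x) = 16 x^5 - 20 x^3 + 5 x.

T_5(x); series = 16 x^5 - 20 x^3 + 5 x


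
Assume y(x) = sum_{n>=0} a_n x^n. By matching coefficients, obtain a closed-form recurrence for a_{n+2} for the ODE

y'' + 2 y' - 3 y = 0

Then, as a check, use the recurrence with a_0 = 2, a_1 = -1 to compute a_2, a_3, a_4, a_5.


Substitute y = sum_n a_n x^n.
y''(x) has coefficient (n+2)(n+1) a_{n+2} at x^n;
2 y'(x) has coefficient 2 (n+1) a_{n+1} at x^n;
-3 y(x) has coefficient -3 a_n at x^n.
Matching x^n: (n+2)(n+1) a_{n+2} + 2 (n+1) a_{n+1} - 3 a_n = 0.
Thus a_{n+2} = [-2 (n+1) a_{n+1} + 3 a_n] / ((n+1)(n+2)).

Check with a_0 = 2, a_1 = -1 (apply the recurrence for n = 0, 1, 2, 3): a_0 = 2, a_1 = -1, a_2 = 4, a_3 = -19/6, a_4 = 31/12, a_5 = -181/120.

a_(n+2) = [-2 (n+1) a_(n+1) + 3 a_n] / ((n+1)(n+2)); check: a_0 = 2, a_1 = -1, a_2 = 4, a_3 = -19/6, a_4 = 31/12, a_5 = -181/120


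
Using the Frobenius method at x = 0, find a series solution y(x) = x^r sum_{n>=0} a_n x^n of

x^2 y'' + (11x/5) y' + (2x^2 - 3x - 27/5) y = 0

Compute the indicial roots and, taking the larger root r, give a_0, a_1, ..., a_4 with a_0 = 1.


Write in Frobenius form y'' + (p(x)/x) y' + (q(x)/x^2) y = 0:
  p(x) = 11/5,  q(x) = 2x^2 - 3x - 27/5.
Indicial equation: r(r-1) + (11/5) r + (-27/5) = 0 -> roots r_1 = 9/5, r_2 = -3.
Take r = r_1 = 9/5. Let y(x) = x^r sum_{n>=0} a_n x^n with a_0 = 1.
Substitute y = x^r sum a_n x^n and match x^{r+n}. The recurrence is
  D(n) a_n - 3 a_{n-1} + 2 a_{n-2} = 0,  where D(n) = (r+n)(r+n-1) + (11/5)(r+n) + (-27/5).
  a_n = [3 a_{n-1} - 2 a_{n-2}] / D(n).
Since the indicial polynomial factors as (r - r_1)(r - r_2), D(n) = (r_1 + n - r_1)(r_1 + n - r_2) = n(n + 24/5).
Evaluating step by step (a_0 = 1):
  n = 1: D(1) = 1(1 + 24/5) = 29/5; numerator = 3(1) = 3; a_1 = (3)/(29/5) = 15/29
  n = 2: D(2) = 2(2 + 24/5) = 68/5; numerator = 3(15/29) - 2(1) = -13/29; a_2 = (-13/29)/(68/5) = -65/1972
  n = 3: D(3) = 3(3 + 24/5) = 117/5; numerator = 3(-65/1972) - 2(15/29) = -2235/1972; a_3 = (-2235/1972)/(117/5) = -3725/76908
  n = 4: D(4) = 4(4 + 24/5) = 176/5; numerator = 3(-3725/76908) - 2(-65/1972) = -2035/25636; a_4 = (-2035/25636)/(176/5) = -925/410176

r = 9/5; a_0 = 1; a_1 = 15/29; a_2 = -65/1972; a_3 = -3725/76908; a_4 = -925/410176


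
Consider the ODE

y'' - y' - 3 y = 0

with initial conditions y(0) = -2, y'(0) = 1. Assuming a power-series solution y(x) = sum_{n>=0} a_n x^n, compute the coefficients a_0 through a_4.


Ansatz: y(x) = sum_{n>=0} a_n x^n, so y'(x) = sum_{n>=1} n a_n x^(n-1) and y''(x) = sum_{n>=2} n(n-1) a_n x^(n-2).
Substitute into P(x) y'' + Q(x) y' + R(x) y = 0 with P(x) = 1, Q(x) = -1, R(x) = -3, and match powers of x.
Initial conditions: a_0 = -2, a_1 = 1.
Setting the coefficient of each power of x to zero and solving order by order (substituting the coefficients already found):
  x^0: 2 a_2 - a_1 - 3 a_0 = 0  ->  2 a_2 = a_1 + 3 a_0 = -5  ->  a_2 = -5/2
  x^1: 6 a_3 - 2 a_2 - 3 a_1 = 0  ->  6 a_3 = 2 a_2 + 3 a_1 = -2  ->  a_3 = -1/3
  x^2: 12 a_4 - 3 a_3 - 3 a_2 = 0  ->  12 a_4 = 3 a_3 + 3 a_2 = -17/2  ->  a_4 = -17/24
Truncated series: y(x) = -2 + x - (5/2) x^2 - (1/3) x^3 - (17/24) x^4 + O(x^5).

a_0 = -2; a_1 = 1; a_2 = -5/2; a_3 = -1/3; a_4 = -17/24


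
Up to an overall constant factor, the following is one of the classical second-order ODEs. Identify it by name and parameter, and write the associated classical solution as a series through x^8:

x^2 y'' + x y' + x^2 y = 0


The equation is already in a standard form:  x^2 y'' + x y' + x^2 y = 0.
This matches the Bessel equation x^2 y'' + x y' + (x^2 - nu^2) y = 0 with nu^2 = 0, so nu = 0; the solution bounded at x = 0 is J_0(x).
Frobenius at x = 0: indicial roots ±nu; for r = nu the recurrence k(k + 2nu) c_k = -c_{k-2} gives the standard series J_nu(x) = sum_{k>=0} (-1)^k / (k! (k+nu)!) (x/2)^(2k+nu). Evaluate the first 5 terms:
  k = 0: (-1)^0 / (0! * 0! * 2^0) x^0 = 1/(1*1*1) x^0 = (1) x^0
  k = 1: (-1)^1 / (1! * 1! * 2^2) x^2 = -1/(1*1*4) x^2 = (-1/4) x^2
  k = 2: (-1)^2 / (2! * 2! * 2^4) x^4 = 1/(2*2*16) x^4 = (1/64) x^4
  k = 3: (-1)^3 / (3! * 3! * 2^6) x^6 = -1/(6*6*64) x^6 = (-1/2304) x^6
  k = 4: (-1)^4 / (4! * 4! * 2^8) x^8 = 1/(24*24*256) x^8 = (1/147456) x^8
Hence J_0(x) = x^8/147456 - x^6/2304 + x^4/64 - x^2/4 + 1 + ....

J_0(x); series = x^8/147456 - x^6/2304 + x^4/64 - x^2/4 + 1


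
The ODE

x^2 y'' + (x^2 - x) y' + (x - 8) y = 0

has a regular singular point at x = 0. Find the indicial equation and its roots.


Divide by x^2 to reach normal form y'' + P_1(x) y' + P_2(x) y = 0 with P_1(x) = 1 - 1/x and P_2(x) = 1/x - 8/x^2.
x = 0 is a singular point because the y'-coefficient 1 - 1/x has a pole at x = 0 and the y-coefficient 1/x - 8/x^2 has a pole at x = 0.
It is a regular singular point because x P_1(x) = p(x) = x - 1 and x^2 P_2(x) = q(x) = x - 8 are polynomials, hence analytic at x = 0.
p(0) = -1,  q(0) = -8.
Indicial equation: r(r-1) + p(0) r + q(0) = 0, i.e. r^2 + (p(0) - 1) r + q(0) = 0, i.e. r^2 - 2 r - 8 = 0.
Discriminant: (-2)^2 - 4(-8) = 36, so r = (2 ± 6)/2.
Solving: r_1 = 4, r_2 = -2.

indicial: r^2 - 2 r - 8 = 0; roots r_1 = 4, r_2 = -2


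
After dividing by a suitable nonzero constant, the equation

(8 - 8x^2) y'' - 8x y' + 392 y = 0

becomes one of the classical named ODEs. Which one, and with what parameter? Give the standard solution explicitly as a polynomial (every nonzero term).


All three coefficients share the factor 8; dividing through by 8 gives  (1 - x^2) y'' - x y' + 49 y = 0.
This matches the Chebyshev equation (1 - x^2) y'' - x y' + n^2 y = 0 (note the -x y' term, not -2x y') with n^2 = 49, so n = 7; the polynomial solution is T_7(x).
With y = sum_k a_k x^k, matching x^k gives (k+2)(k+1) a_{k+2} = (k^2 - n^2) a_k = (k - 7)(k + 7) a_k. The right side vanishes at k = 7, so the series with the parity of 7 terminates at degree 7.
Standard normalization: leading coefficient of T_n is 2^(n-1), so a_7 = 2^6 = 64. Work downward with a_k = (k+1)(k+2) a_{k+2} / ((k - 7)(k + 7)):
  a_5 = (6)(7)(64) / ((5 - 7)(5 + 7)) = 2688/(-24) = -112
  a_3 = (4)(5)(-112) / ((3 - 7)(3 + 7)) = -2240/(-40) = 56
  a_1 = (2)(3)(56) / ((1 - 7)(1 + 7)) = 336/(-48) = -7
Hence T_7(x) = 64 x^7 - 112 x^5 + 56 x^3 - 7 x.

T_7(x); series = 64 x^7 - 112 x^5 + 56 x^3 - 7 x


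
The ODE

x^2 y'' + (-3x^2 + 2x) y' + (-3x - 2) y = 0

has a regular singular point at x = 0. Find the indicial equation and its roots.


Divide by x^2 to reach normal form y'' + P_1(x) y' + P_2(x) y = 0 with P_1(x) = -3 + 2/x and P_2(x) = -3/x - 2/x^2.
x = 0 is a singular point because the y'-coefficient -3 + 2/x has a pole at x = 0 and the y-coefficient -3/x - 2/x^2 has a pole at x = 0.
It is a regular singular point because x P_1(x) = p(x) = 2 - 3x and x^2 P_2(x) = q(x) = -3x - 2 are polynomials, hence analytic at x = 0.
p(0) = 2,  q(0) = -2.
Indicial equation: r(r-1) + p(0) r + q(0) = 0, i.e. r^2 + (p(0) - 1) r + q(0) = 0, i.e. r^2 + 1 r - 2 = 0.
Discriminant: (1)^2 - 4(-2) = 9, so r = (-1 ± 3)/2.
Solving: r_1 = 1, r_2 = -2.

indicial: r^2 + 1 r - 2 = 0; roots r_1 = 1, r_2 = -2


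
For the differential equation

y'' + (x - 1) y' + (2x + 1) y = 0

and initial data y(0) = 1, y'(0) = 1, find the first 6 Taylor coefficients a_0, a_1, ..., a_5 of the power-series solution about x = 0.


Ansatz: y(x) = sum_{n>=0} a_n x^n, so y'(x) = sum_{n>=1} n a_n x^(n-1) and y''(x) = sum_{n>=2} n(n-1) a_n x^(n-2).
Substitute into P(x) y'' + Q(x) y' + R(x) y = 0 with P(x) = 1, Q(x) = x - 1, R(x) = 2x + 1, and match powers of x.
Initial conditions: a_0 = 1, a_1 = 1.
Setting the coefficient of each power of x to zero and solving order by order (substituting the coefficients already found):
  x^0: 2 a_2 - a_1 + a_0 = 0  ->  2 a_2 = a_1 - a_0 = 0  ->  a_2 = 0
  x^1: 6 a_3 - 2 a_2 + 2 a_1 + 2 a_0 = 0  ->  6 a_3 = 2 a_2 - 2 a_1 - 2 a_0 = -4  ->  a_3 = -2/3
  x^2: 12 a_4 - 3 a_3 + 3 a_2 + 2 a_1 = 0  ->  12 a_4 = 3 a_3 - 3 a_2 - 2 a_1 = -4  ->  a_4 = -1/3
  x^3: 20 a_5 - 4 a_4 + 4 a_3 + 2 a_2 = 0  ->  20 a_5 = 4 a_4 - 4 a_3 - 2 a_2 = 4/3  ->  a_5 = 1/15
Truncated series: y(x) = 1 + x - (2/3) x^3 - (1/3) x^4 + (1/15) x^5 + O(x^6).

a_0 = 1; a_1 = 1; a_2 = 0; a_3 = -2/3; a_4 = -1/3; a_5 = 1/15


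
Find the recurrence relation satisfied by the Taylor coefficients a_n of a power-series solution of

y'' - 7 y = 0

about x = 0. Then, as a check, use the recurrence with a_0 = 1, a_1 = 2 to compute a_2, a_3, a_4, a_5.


Substitute y = sum_n a_n x^n into y'' + (const) y = 0.
y''(x) = sum_{n>=0} (n+2)(n+1) a_{n+2} x^n.
The ODE becomes sum_n [(n+2)(n+1) a_{n+2} - 7 a_n] x^n = 0.
Setting each coefficient to zero gives the recurrence:
  (n+2)(n+1) a_{n+2} - 7 a_n = 0,
  a_{n+2} = 7 / ((n+1)(n+2)) a_n.

Check with a_0 = 1, a_1 = 2 (apply the recurrence for n = 0, 1, 2, 3): a_0 = 1, a_1 = 2, a_2 = 7/2, a_3 = 7/3, a_4 = 49/24, a_5 = 49/60.

a_{n+2} = 7/((n+1)(n+2)) * a_n; check: a_0 = 1, a_1 = 2, a_2 = 7/2, a_3 = 7/3, a_4 = 49/24, a_5 = 49/60


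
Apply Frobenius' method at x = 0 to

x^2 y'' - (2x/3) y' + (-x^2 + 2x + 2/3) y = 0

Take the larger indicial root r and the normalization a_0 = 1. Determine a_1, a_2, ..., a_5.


Write in Frobenius form y'' + (p(x)/x) y' + (q(x)/x^2) y = 0:
  p(x) = -2/3,  q(x) = -x^2 + 2x + 2/3.
Indicial equation: r(r-1) + (-2/3) r + (2/3) = 0 -> roots r_1 = 1, r_2 = 2/3.
Take r = r_1 = 1. Let y(x) = x^r sum_{n>=0} a_n x^n with a_0 = 1.
Substitute y = x^r sum a_n x^n and match x^{r+n}. The recurrence is
  D(n) a_n + 2 a_{n-1} - 1 a_{n-2} = 0,  where D(n) = (r+n)(r+n-1) + (-2/3)(r+n) + (2/3).
  a_n = [-2 a_{n-1} + 1 a_{n-2}] / D(n).
Since the indicial polynomial factors as (r - r_1)(r - r_2), D(n) = (r_1 + n - r_1)(r_1 + n - r_2) = n(n + 1/3).
Evaluating step by step (a_0 = 1):
  n = 1: D(1) = 1(1 + 1/3) = 4/3; numerator = -2(1) = -2; a_1 = (-2)/(4/3) = -3/2
  n = 2: D(2) = 2(2 + 1/3) = 14/3; numerator = -2(-3/2) + 1(1) = 4; a_2 = (4)/(14/3) = 6/7
  n = 3: D(3) = 3(3 + 1/3) = 10; numerator = -2(6/7) + 1(-3/2) = -45/14; a_3 = (-45/14)/(10) = -9/28
  n = 4: D(4) = 4(4 + 1/3) = 52/3; numerator = -2(-9/28) + 1(6/7) = 3/2; a_4 = (3/2)/(52/3) = 9/104
  n = 5: D(5) = 5(5 + 1/3) = 80/3; numerator = -2(9/104) + 1(-9/28) = -45/91; a_5 = (-45/91)/(80/3) = -27/1456

r = 1; a_0 = 1; a_1 = -3/2; a_2 = 6/7; a_3 = -9/28; a_4 = 9/104; a_5 = -27/1456


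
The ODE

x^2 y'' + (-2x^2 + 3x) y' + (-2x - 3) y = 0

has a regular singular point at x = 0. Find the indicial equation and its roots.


Divide by x^2 to reach normal form y'' + P_1(x) y' + P_2(x) y = 0 with P_1(x) = -2 + 3/x and P_2(x) = -2/x - 3/x^2.
x = 0 is a singular point because the y'-coefficient -2 + 3/x has a pole at x = 0 and the y-coefficient -2/x - 3/x^2 has a pole at x = 0.
It is a regular singular point because x P_1(x) = p(x) = 3 - 2x and x^2 P_2(x) = q(x) = -2x - 3 are polynomials, hence analytic at x = 0.
p(0) = 3,  q(0) = -3.
Indicial equation: r(r-1) + p(0) r + q(0) = 0, i.e. r^2 + (p(0) - 1) r + q(0) = 0, i.e. r^2 + 2 r - 3 = 0.
Discriminant: (2)^2 - 4(-3) = 16, so r = (-2 ± 4)/2.
Solving: r_1 = 1, r_2 = -3.

indicial: r^2 + 2 r - 3 = 0; roots r_1 = 1, r_2 = -3


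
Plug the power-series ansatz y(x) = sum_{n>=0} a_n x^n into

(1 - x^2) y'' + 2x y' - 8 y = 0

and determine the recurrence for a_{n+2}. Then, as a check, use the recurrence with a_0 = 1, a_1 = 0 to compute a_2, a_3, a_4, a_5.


Substitute y = sum_n a_n x^n.
(1 - 1 x^2) y'' contributes (n+2)(n+1) a_{n+2} - n(n-1) a_n at x^n.
2 x y'(x) contributes 2 n a_n at x^n.
-8 y(x) contributes -8 a_n at x^n.
Matching x^n: (n+2)(n+1) a_{n+2} + (-n(n-1) + 2 n - 8) a_n = 0.
Thus a_{n+2} = (n(n-1) - 2 n + 8) / ((n+1)(n+2)) * a_n.

Check with a_0 = 1, a_1 = 0 (apply the recurrence for n = 0, 1, 2, 3): a_0 = 1, a_1 = 0, a_2 = 4, a_3 = 0, a_4 = 2, a_5 = 0.

a_(n+2) = (n(n-1) - 2 n + 8) / ((n+1)(n+2)) * a_n; check: a_0 = 1, a_1 = 0, a_2 = 4, a_3 = 0, a_4 = 2, a_5 = 0


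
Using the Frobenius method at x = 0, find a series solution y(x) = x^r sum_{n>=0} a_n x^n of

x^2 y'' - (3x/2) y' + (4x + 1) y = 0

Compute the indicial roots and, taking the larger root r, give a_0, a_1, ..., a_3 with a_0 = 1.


Write in Frobenius form y'' + (p(x)/x) y' + (q(x)/x^2) y = 0:
  p(x) = -3/2,  q(x) = 4x + 1.
Indicial equation: r(r-1) + (-3/2) r + (1) = 0 -> roots r_1 = 2, r_2 = 1/2.
Take r = r_1 = 2. Let y(x) = x^r sum_{n>=0} a_n x^n with a_0 = 1.
Substitute y = x^r sum a_n x^n and match x^{r+n}. The recurrence is
  D(n) a_n + 4 a_{n-1} = 0,  where D(n) = (r+n)(r+n-1) + (-3/2)(r+n) + (1).
  a_n = -4 / D(n) * a_{n-1}.
Since the indicial polynomial factors as (r - r_1)(r - r_2), D(n) = (r_1 + n - r_1)(r_1 + n - r_2) = n(n + 3/2).
Evaluating step by step (a_0 = 1):
  n = 1: D(1) = 1(1 + 3/2) = 5/2; numerator = -4(1) = -4; a_1 = (-4)/(5/2) = -8/5
  n = 2: D(2) = 2(2 + 3/2) = 7; numerator = -4(-8/5) = 32/5; a_2 = (32/5)/(7) = 32/35
  n = 3: D(3) = 3(3 + 3/2) = 27/2; numerator = -4(32/35) = -128/35; a_3 = (-128/35)/(27/2) = -256/945

r = 2; a_0 = 1; a_1 = -8/5; a_2 = 32/35; a_3 = -256/945


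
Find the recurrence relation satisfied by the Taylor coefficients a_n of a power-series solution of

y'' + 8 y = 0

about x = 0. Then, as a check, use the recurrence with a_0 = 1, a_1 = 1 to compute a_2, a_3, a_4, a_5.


Substitute y = sum_n a_n x^n into y'' + (const) y = 0.
y''(x) = sum_{n>=0} (n+2)(n+1) a_{n+2} x^n.
The ODE becomes sum_n [(n+2)(n+1) a_{n+2} + 8 a_n] x^n = 0.
Setting each coefficient to zero gives the recurrence:
  (n+2)(n+1) a_{n+2} + 8 a_n = 0,
  a_{n+2} = -8 / ((n+1)(n+2)) a_n.

Check with a_0 = 1, a_1 = 1 (apply the recurrence for n = 0, 1, 2, 3): a_0 = 1, a_1 = 1, a_2 = -4, a_3 = -4/3, a_4 = 8/3, a_5 = 8/15.

a_{n+2} = -8/((n+1)(n+2)) * a_n; check: a_0 = 1, a_1 = 1, a_2 = -4, a_3 = -4/3, a_4 = 8/3, a_5 = 8/15


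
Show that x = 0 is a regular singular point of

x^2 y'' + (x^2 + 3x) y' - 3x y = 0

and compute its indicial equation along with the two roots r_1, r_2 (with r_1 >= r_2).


Divide by x^2 to reach normal form y'' + P_1(x) y' + P_2(x) y = 0 with P_1(x) = 1 + 3/x and P_2(x) = -3/x.
x = 0 is a singular point because the y'-coefficient 1 + 3/x has a pole at x = 0 and the y-coefficient -3/x has a pole at x = 0.
It is a regular singular point because x P_1(x) = p(x) = x + 3 and x^2 P_2(x) = q(x) = -3x are polynomials, hence analytic at x = 0.
p(0) = 3,  q(0) = 0.
Indicial equation: r(r-1) + p(0) r + q(0) = 0, i.e. r^2 + (p(0) - 1) r + q(0) = 0, i.e. r^2 + 2 r = 0.
Discriminant: (2)^2 - 4(0) = 4, so r = (-2 ± 2)/2.
Solving: r_1 = 0, r_2 = -2.

indicial: r^2 + 2 r = 0; roots r_1 = 0, r_2 = -2


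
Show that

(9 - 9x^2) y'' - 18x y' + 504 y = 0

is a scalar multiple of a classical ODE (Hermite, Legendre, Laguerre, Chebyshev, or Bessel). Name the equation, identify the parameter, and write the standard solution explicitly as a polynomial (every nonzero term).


All three coefficients share the factor 9; dividing through by 9 gives  (1 - x^2) y'' - 2x y' + 56 y = 0.
This matches the Legendre equation (1 - x^2) y'' - 2x y' + n(n+1) y = 0 (note the -2x y' term) with n(n+1) = 56, so n = 7; the polynomial solution is P_7(x).
With y = sum_k a_k x^k, matching x^k gives (k+2)(k+1) a_{k+2} = [k(k+1) - n(n+1)] a_k = (k - 7)(k + 8) a_k. The right side vanishes at k = 7, so the series with the parity of 7 terminates at degree 7.
Standard normalization (P_n(1) = 1): leading coefficient (2n)!/(2^n (n!)^2) = 87178291200/(128*25401600) = 429/16, so a_7 = 429/16. Work downward with a_k = (k+1)(k+2) a_{k+2} / ((k - 7)(k + 8)):
  a_5 = (6)(7)(429/16) / ((5 - 7)(5 + 8)) = (9009/8)/(-26) = -693/16
  a_3 = (4)(5)(-693/16) / ((3 - 7)(3 + 8)) = (-3465/4)/(-44) = 315/16
  a_1 = (2)(3)(315/16) / ((1 - 7)(1 + 8)) = (945/8)/(-54) = -35/16
Hence P_7(x) = 429 x^7/16 - 693 x^5/16 + 315 x^3/16 - 35 x/16.

P_7(x); series = 429 x^7/16 - 693 x^5/16 + 315 x^3/16 - 35 x/16


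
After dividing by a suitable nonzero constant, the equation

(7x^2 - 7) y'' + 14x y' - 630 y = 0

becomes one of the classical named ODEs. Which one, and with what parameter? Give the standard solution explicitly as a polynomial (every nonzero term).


All three coefficients share the factor -7; dividing through by -7 gives  (1 - x^2) y'' - 2x y' + 90 y = 0.
This matches the Legendre equation (1 - x^2) y'' - 2x y' + n(n+1) y = 0 (note the -2x y' term) with n(n+1) = 90, so n = 9; the polynomial solution is P_9(x).
With y = sum_k a_k x^k, matching x^k gives (k+2)(k+1) a_{k+2} = [k(k+1) - n(n+1)] a_k = (k - 9)(k + 10) a_k. The right side vanishes at k = 9, so the series with the parity of 9 terminates at degree 9.
Standard normalization (P_n(1) = 1): leading coefficient (2n)!/(2^n (n!)^2) = 6402373705728000/(512*131681894400) = 12155/128, so a_9 = 12155/128. Work downward with a_k = (k+1)(k+2) a_{k+2} / ((k - 9)(k + 10)):
  a_7 = (8)(9)(12155/128) / ((7 - 9)(7 + 10)) = (109395/16)/(-34) = -6435/32
  a_5 = (6)(7)(-6435/32) / ((5 - 9)(5 + 10)) = (-135135/16)/(-60) = 9009/64
  a_3 = (4)(5)(9009/64) / ((3 - 9)(3 + 10)) = (45045/16)/(-78) = -1155/32
  a_1 = (2)(3)(-1155/32) / ((1 - 9)(1 + 10)) = (-3465/16)/(-88) = 315/128
Hence P_9(x) = 12155 x^9/128 - 6435 x^7/32 + 9009 x^5/64 - 1155 x^3/32 + 315 x/128.

P_9(x); series = 12155 x^9/128 - 6435 x^7/32 + 9009 x^5/64 - 1155 x^3/32 + 315 x/128


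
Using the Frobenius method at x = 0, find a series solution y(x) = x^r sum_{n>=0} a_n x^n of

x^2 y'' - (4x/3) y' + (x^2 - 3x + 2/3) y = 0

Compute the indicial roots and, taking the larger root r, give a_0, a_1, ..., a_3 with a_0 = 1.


Write in Frobenius form y'' + (p(x)/x) y' + (q(x)/x^2) y = 0:
  p(x) = -4/3,  q(x) = x^2 - 3x + 2/3.
Indicial equation: r(r-1) + (-4/3) r + (2/3) = 0 -> roots r_1 = 2, r_2 = 1/3.
Take r = r_1 = 2. Let y(x) = x^r sum_{n>=0} a_n x^n with a_0 = 1.
Substitute y = x^r sum a_n x^n and match x^{r+n}. The recurrence is
  D(n) a_n - 3 a_{n-1} + 1 a_{n-2} = 0,  where D(n) = (r+n)(r+n-1) + (-4/3)(r+n) + (2/3).
  a_n = [3 a_{n-1} - 1 a_{n-2}] / D(n).
Since the indicial polynomial factors as (r - r_1)(r - r_2), D(n) = (r_1 + n - r_1)(r_1 + n - r_2) = n(n + 5/3).
Evaluating step by step (a_0 = 1):
  n = 1: D(1) = 1(1 + 5/3) = 8/3; numerator = 3(1) = 3; a_1 = (3)/(8/3) = 9/8
  n = 2: D(2) = 2(2 + 5/3) = 22/3; numerator = 3(9/8) - 1(1) = 19/8; a_2 = (19/8)/(22/3) = 57/176
  n = 3: D(3) = 3(3 + 5/3) = 14; numerator = 3(57/176) - 1(9/8) = -27/176; a_3 = (-27/176)/(14) = -27/2464

r = 2; a_0 = 1; a_1 = 9/8; a_2 = 57/176; a_3 = -27/2464


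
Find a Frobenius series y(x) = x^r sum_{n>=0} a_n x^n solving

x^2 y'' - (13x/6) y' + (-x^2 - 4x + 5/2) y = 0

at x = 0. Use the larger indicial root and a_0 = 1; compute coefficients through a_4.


Write in Frobenius form y'' + (p(x)/x) y' + (q(x)/x^2) y = 0:
  p(x) = -13/6,  q(x) = -x^2 - 4x + 5/2.
Indicial equation: r(r-1) + (-13/6) r + (5/2) = 0 -> roots r_1 = 5/3, r_2 = 3/2.
Take r = r_1 = 5/3. Let y(x) = x^r sum_{n>=0} a_n x^n with a_0 = 1.
Substitute y = x^r sum a_n x^n and match x^{r+n}. The recurrence is
  D(n) a_n - 4 a_{n-1} - 1 a_{n-2} = 0,  where D(n) = (r+n)(r+n-1) + (-13/6)(r+n) + (5/2).
  a_n = [4 a_{n-1} + 1 a_{n-2}] / D(n).
Since the indicial polynomial factors as (r - r_1)(r - r_2), D(n) = (r_1 + n - r_1)(r_1 + n - r_2) = n(n + 1/6).
Evaluating step by step (a_0 = 1):
  n = 1: D(1) = 1(1 + 1/6) = 7/6; numerator = 4(1) = 4; a_1 = (4)/(7/6) = 24/7
  n = 2: D(2) = 2(2 + 1/6) = 13/3; numerator = 4(24/7) + 1(1) = 103/7; a_2 = (103/7)/(13/3) = 309/91
  n = 3: D(3) = 3(3 + 1/6) = 19/2; numerator = 4(309/91) + 1(24/7) = 1548/91; a_3 = (1548/91)/(19/2) = 3096/1729
  n = 4: D(4) = 4(4 + 1/6) = 50/3; numerator = 4(3096/1729) + 1(309/91) = 18255/1729; a_4 = (18255/1729)/(50/3) = 10953/17290

r = 5/3; a_0 = 1; a_1 = 24/7; a_2 = 309/91; a_3 = 3096/1729; a_4 = 10953/17290


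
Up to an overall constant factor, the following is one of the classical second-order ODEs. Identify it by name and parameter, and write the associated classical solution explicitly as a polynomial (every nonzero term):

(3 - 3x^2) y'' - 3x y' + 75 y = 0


All three coefficients share the factor 3; dividing through by 3 gives  (1 - x^2) y'' - x y' + 25 y = 0.
This matches the Chebyshev equation (1 - x^2) y'' - x y' + n^2 y = 0 (note the -x y' term, not -2x y') with n^2 = 25, so n = 5; the polynomial solution is T_5(x).
With y = sum_k a_k x^k, matching x^k gives (k+2)(k+1) a_{k+2} = (k^2 - n^2) a_k = (k - 5)(k + 5) a_k. The right side vanishes at k = 5, so the series with the parity of 5 terminates at degree 5.
Standard normalization: leading coefficient of T_n is 2^(n-1), so a_5 = 2^4 = 16. Work downward with a_k = (k+1)(k+2) a_{k+2} / ((k - 5)(k + 5)):
  a_3 = (4)(5)(16) / ((3 - 5)(3 + 5)) = 320/(-16) = -20
  a_1 = (2)(3)(-20) / ((1 - 5)(1 + 5)) = -120/(-24) = 5
Hence T_5(x) = 16 x^5 - 20 x^3 + 5 x.

T_5(x); series = 16 x^5 - 20 x^3 + 5 x


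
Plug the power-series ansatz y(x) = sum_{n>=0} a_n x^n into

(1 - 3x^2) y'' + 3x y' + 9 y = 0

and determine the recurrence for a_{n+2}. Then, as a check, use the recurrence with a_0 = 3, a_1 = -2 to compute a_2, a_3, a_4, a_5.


Substitute y = sum_n a_n x^n.
(1 - 3 x^2) y'' contributes (n+2)(n+1) a_{n+2} - 3 n(n-1) a_n at x^n.
3 x y'(x) contributes 3 n a_n at x^n.
9 y(x) contributes 9 a_n at x^n.
Matching x^n: (n+2)(n+1) a_{n+2} + (-3 n(n-1) + 3 n + 9) a_n = 0.
Thus a_{n+2} = (3 n(n-1) - 3 n - 9) / ((n+1)(n+2)) * a_n.

Check with a_0 = 3, a_1 = -2 (apply the recurrence for n = 0, 1, 2, 3): a_0 = 3, a_1 = -2, a_2 = -27/2, a_3 = 4, a_4 = 81/8, a_5 = 0.

a_(n+2) = (3 n(n-1) - 3 n - 9) / ((n+1)(n+2)) * a_n; check: a_0 = 3, a_1 = -2, a_2 = -27/2, a_3 = 4, a_4 = 81/8, a_5 = 0


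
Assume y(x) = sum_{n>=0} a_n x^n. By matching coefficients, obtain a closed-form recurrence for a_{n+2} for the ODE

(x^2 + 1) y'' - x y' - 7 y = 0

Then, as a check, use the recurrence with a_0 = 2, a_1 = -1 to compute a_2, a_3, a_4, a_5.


Substitute y = sum_n a_n x^n.
(1 + 1 x^2) y'' contributes (n+2)(n+1) a_{n+2} + n(n-1) a_n at x^n.
-x y'(x) contributes -n a_n at x^n.
-7 y(x) contributes -7 a_n at x^n.
Matching x^n: (n+2)(n+1) a_{n+2} + (n(n-1) - n - 7) a_n = 0.
Thus a_{n+2} = (-n(n-1) + n + 7) / ((n+1)(n+2)) * a_n.

Check with a_0 = 2, a_1 = -1 (apply the recurrence for n = 0, 1, 2, 3): a_0 = 2, a_1 = -1, a_2 = 7, a_3 = -4/3, a_4 = 49/12, a_5 = -4/15.

a_(n+2) = (-n(n-1) + n + 7) / ((n+1)(n+2)) * a_n; check: a_0 = 2, a_1 = -1, a_2 = 7, a_3 = -4/3, a_4 = 49/12, a_5 = -4/15


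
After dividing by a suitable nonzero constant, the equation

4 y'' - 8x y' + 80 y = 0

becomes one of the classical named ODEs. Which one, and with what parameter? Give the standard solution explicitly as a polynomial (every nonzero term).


All three coefficients share the factor 4; dividing through by 4 gives  y'' - 2x y' + 20 y = 0.
This matches the Hermite equation y'' - 2x y' + 2n y = 0 with 2n = 20, so n = 10; the polynomial solution is H_10(x).
With y = sum_k a_k x^k, matching x^k gives (k+2)(k+1) a_{k+2} = 2(k - n) a_k = 2(k - 10) a_k. The right side vanishes at k = 10, so the series with the parity of 10 terminates at degree 10.
Standard normalization: leading coefficient of H_n is 2^n, so a_10 = 2^10 = 1024. Work downward with a_k = (k+1)(k+2) a_{k+2} / (2(k - n)):
  a_8 = (9)(10)(1024) / (2(8 - 10)) = 92160/(-4) = -23040
  a_6 = (7)(8)(-23040) / (2(6 - 10)) = -1290240/(-8) = 161280
  a_4 = (5)(6)(161280) / (2(4 - 10)) = 4838400/(-12) = -403200
  a_2 = (3)(4)(-403200) / (2(2 - 10)) = -4838400/(-16) = 302400
  a_0 = (1)(2)(302400) / (2(0 - 10)) = 604800/(-20) = -30240
Hence H_10(x) = 1024 x^10 - 23040 x^8 + 161280 x^6 - 403200 x^4 + 302400 x^2 - 30240.

H_10(x); series = 1024 x^10 - 23040 x^8 + 161280 x^6 - 403200 x^4 + 302400 x^2 - 30240


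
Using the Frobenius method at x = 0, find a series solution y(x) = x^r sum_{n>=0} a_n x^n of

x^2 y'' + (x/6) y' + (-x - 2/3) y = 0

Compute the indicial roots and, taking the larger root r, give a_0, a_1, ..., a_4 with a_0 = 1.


Write in Frobenius form y'' + (p(x)/x) y' + (q(x)/x^2) y = 0:
  p(x) = 1/6,  q(x) = -x - 2/3.
Indicial equation: r(r-1) + (1/6) r + (-2/3) = 0 -> roots r_1 = 4/3, r_2 = -1/2.
Take r = r_1 = 4/3. Let y(x) = x^r sum_{n>=0} a_n x^n with a_0 = 1.
Substitute y = x^r sum a_n x^n and match x^{r+n}. The recurrence is
  D(n) a_n - 1 a_{n-1} = 0,  where D(n) = (r+n)(r+n-1) + (1/6)(r+n) + (-2/3).
  a_n = 1 / D(n) * a_{n-1}.
Since the indicial polynomial factors as (r - r_1)(r - r_2), D(n) = (r_1 + n - r_1)(r_1 + n - r_2) = n(n + 11/6).
Evaluating step by step (a_0 = 1):
  n = 1: D(1) = 1(1 + 11/6) = 17/6; numerator = 1(1) = 1; a_1 = (1)/(17/6) = 6/17
  n = 2: D(2) = 2(2 + 11/6) = 23/3; numerator = 1(6/17) = 6/17; a_2 = (6/17)/(23/3) = 18/391
  n = 3: D(3) = 3(3 + 11/6) = 29/2; numerator = 1(18/391) = 18/391; a_3 = (18/391)/(29/2) = 36/11339
  n = 4: D(4) = 4(4 + 11/6) = 70/3; numerator = 1(36/11339) = 36/11339; a_4 = (36/11339)/(70/3) = 54/396865

r = 4/3; a_0 = 1; a_1 = 6/17; a_2 = 18/391; a_3 = 36/11339; a_4 = 54/396865


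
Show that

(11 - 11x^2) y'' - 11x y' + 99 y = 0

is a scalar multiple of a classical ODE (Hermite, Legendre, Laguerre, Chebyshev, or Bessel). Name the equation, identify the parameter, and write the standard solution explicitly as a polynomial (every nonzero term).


All three coefficients share the factor 11; dividing through by 11 gives  (1 - x^2) y'' - x y' + 9 y = 0.
This matches the Chebyshev equation (1 - x^2) y'' - x y' + n^2 y = 0 (note the -x y' term, not -2x y') with n^2 = 9, so n = 3; the polynomial solution is T_3(x).
With y = sum_k a_k x^k, matching x^k gives (k+2)(k+1) a_{k+2} = (k^2 - n^2) a_k = (k - 3)(k + 3) a_k. The right side vanishes at k = 3, so the series with the parity of 3 terminates at degree 3.
Standard normalization: leading coefficient of T_n is 2^(n-1), so a_3 = 2^2 = 4. Work downward with a_k = (k+1)(k+2) a_{k+2} / ((k - 3)(k + 3)):
  a_1 = (2)(3)(4) / ((1 - 3)(1 + 3)) = 24/(-8) = -3
Hence T_3(x) = 4 x^3 - 3 x.

T_3(x); series = 4 x^3 - 3 x


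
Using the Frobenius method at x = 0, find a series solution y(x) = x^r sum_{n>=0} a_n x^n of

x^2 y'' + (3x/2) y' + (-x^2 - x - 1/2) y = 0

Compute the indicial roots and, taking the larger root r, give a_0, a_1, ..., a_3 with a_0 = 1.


Write in Frobenius form y'' + (p(x)/x) y' + (q(x)/x^2) y = 0:
  p(x) = 3/2,  q(x) = -x^2 - x - 1/2.
Indicial equation: r(r-1) + (3/2) r + (-1/2) = 0 -> roots r_1 = 1/2, r_2 = -1.
Take r = r_1 = 1/2. Let y(x) = x^r sum_{n>=0} a_n x^n with a_0 = 1.
Substitute y = x^r sum a_n x^n and match x^{r+n}. The recurrence is
  D(n) a_n - 1 a_{n-1} - 1 a_{n-2} = 0,  where D(n) = (r+n)(r+n-1) + (3/2)(r+n) + (-1/2).
  a_n = [1 a_{n-1} + 1 a_{n-2}] / D(n).
Since the indicial polynomial factors as (r - r_1)(r - r_2), D(n) = (r_1 + n - r_1)(r_1 + n - r_2) = n(n + 3/2).
Evaluating step by step (a_0 = 1):
  n = 1: D(1) = 1(1 + 3/2) = 5/2; numerator = 1(1) = 1; a_1 = (1)/(5/2) = 2/5
  n = 2: D(2) = 2(2 + 3/2) = 7; numerator = 1(2/5) + 1(1) = 7/5; a_2 = (7/5)/(7) = 1/5
  n = 3: D(3) = 3(3 + 3/2) = 27/2; numerator = 1(1/5) + 1(2/5) = 3/5; a_3 = (3/5)/(27/2) = 2/45

r = 1/2; a_0 = 1; a_1 = 2/5; a_2 = 1/5; a_3 = 2/45


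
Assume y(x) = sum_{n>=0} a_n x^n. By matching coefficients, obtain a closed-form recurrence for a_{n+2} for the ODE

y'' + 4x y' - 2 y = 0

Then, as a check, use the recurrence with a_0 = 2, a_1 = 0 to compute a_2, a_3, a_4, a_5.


Substitute y = sum_n a_n x^n.
y''(x) has coefficient (n+2)(n+1) a_{n+2} at x^n;
4 x y'(x) has coefficient 4 n a_n at x^n (shift);
-2 y(x) has coefficient -2 a_n at x^n.
Matching x^n: (n+2)(n+1) a_{n+2} + (4n - 2) a_n = 0.
Thus a_{n+2} = (-4n + 2) / ((n+1)(n+2)) * a_n.

Check with a_0 = 2, a_1 = 0 (apply the recurrence for n = 0, 1, 2, 3): a_0 = 2, a_1 = 0, a_2 = 2, a_3 = 0, a_4 = -1, a_5 = 0.

a_(n+2) = (-4n + 2) / ((n+1)(n+2)) * a_n; check: a_0 = 2, a_1 = 0, a_2 = 2, a_3 = 0, a_4 = -1, a_5 = 0


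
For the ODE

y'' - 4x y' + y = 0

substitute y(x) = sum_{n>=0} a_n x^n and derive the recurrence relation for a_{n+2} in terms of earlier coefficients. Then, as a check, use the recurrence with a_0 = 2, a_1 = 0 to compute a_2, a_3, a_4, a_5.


Substitute y = sum_n a_n x^n.
y''(x) has coefficient (n+2)(n+1) a_{n+2} at x^n;
-4 x y'(x) has coefficient -4 n a_n at x^n (shift);
y(x) has coefficient 1 a_n at x^n.
Matching x^n: (n+2)(n+1) a_{n+2} + (-4n + 1) a_n = 0.
Thus a_{n+2} = (4n - 1) / ((n+1)(n+2)) * a_n.

Check with a_0 = 2, a_1 = 0 (apply the recurrence for n = 0, 1, 2, 3): a_0 = 2, a_1 = 0, a_2 = -1, a_3 = 0, a_4 = -7/12, a_5 = 0.

a_(n+2) = (4n - 1) / ((n+1)(n+2)) * a_n; check: a_0 = 2, a_1 = 0, a_2 = -1, a_3 = 0, a_4 = -7/12, a_5 = 0


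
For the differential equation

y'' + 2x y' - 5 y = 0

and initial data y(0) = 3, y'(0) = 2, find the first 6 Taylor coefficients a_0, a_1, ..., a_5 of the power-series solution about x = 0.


Ansatz: y(x) = sum_{n>=0} a_n x^n, so y'(x) = sum_{n>=1} n a_n x^(n-1) and y''(x) = sum_{n>=2} n(n-1) a_n x^(n-2).
Substitute into P(x) y'' + Q(x) y' + R(x) y = 0 with P(x) = 1, Q(x) = 2x, R(x) = -5, and match powers of x.
Initial conditions: a_0 = 3, a_1 = 2.
Setting the coefficient of each power of x to zero and solving order by order (substituting the coefficients already found):
  x^0: 2 a_2 - 5 a_0 = 0  ->  2 a_2 = 5 a_0 = 15  ->  a_2 = 15/2
  x^1: 6 a_3 - 3 a_1 = 0  ->  6 a_3 = 3 a_1 = 6  ->  a_3 = 1
  x^2: 12 a_4 - a_2 = 0  ->  12 a_4 = a_2 = 15/2  ->  a_4 = 5/8
  x^3: 20 a_5 + a_3 = 0  ->  20 a_5 = -a_3 = -1  ->  a_5 = -1/20
Truncated series: y(x) = 3 + 2 x + (15/2) x^2 + x^3 + (5/8) x^4 - (1/20) x^5 + O(x^6).

a_0 = 3; a_1 = 2; a_2 = 15/2; a_3 = 1; a_4 = 5/8; a_5 = -1/20
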